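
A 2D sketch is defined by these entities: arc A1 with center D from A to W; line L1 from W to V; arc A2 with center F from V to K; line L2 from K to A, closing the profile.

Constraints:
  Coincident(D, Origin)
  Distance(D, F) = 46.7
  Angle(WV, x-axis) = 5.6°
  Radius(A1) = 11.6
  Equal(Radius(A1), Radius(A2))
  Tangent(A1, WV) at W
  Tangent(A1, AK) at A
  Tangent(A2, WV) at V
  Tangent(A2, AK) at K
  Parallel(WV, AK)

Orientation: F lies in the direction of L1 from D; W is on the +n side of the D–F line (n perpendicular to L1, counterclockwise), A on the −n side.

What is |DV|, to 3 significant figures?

48.1

The slot axis is L1's direction at 5.6°, so u = (cos 5.6°, sin 5.6°) = (0.995, 0.0976) and n = (−sin 5.6°, cos 5.6°) = (-0.0976, 0.995). D is at the origin and F lies 46.7 along u from D, so F = 46.7·u = (46.5, 4.56). Tangency of A1 to both parallel lines with radius 11.6 puts W and A at D ± 11.6·n: W = (-1.13, 11.5), A = (1.13, -11.5). Equal radii place V and K the same way about F: V = F + 11.6·n = (45.3, 16.1), K = F − 11.6·n = (47.6, -6.99). Then |DV| = |V − D| = 48.1.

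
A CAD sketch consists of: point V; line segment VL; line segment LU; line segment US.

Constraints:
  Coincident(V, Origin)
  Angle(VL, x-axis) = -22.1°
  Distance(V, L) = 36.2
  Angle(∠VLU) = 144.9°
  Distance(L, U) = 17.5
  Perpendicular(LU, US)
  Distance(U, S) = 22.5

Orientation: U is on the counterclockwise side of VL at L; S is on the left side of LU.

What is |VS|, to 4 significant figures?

47.15

V is at the origin; VL runs at -22.1° with length 36.2, so L = 36.2·(cos -22.1°, sin -22.1°) = (33.54, -13.62). ∠VLU = 144.9°, so LU runs at -22.1° + (180° − 144.9°) = 13.00° from the x-axis; with |LU| = 17.5, U = L + 17.5·(cos 13.00°, sin 13.00°) = (50.59, -9.683). LU ⟂ US; with |US| = 22.5 on the left of LU, S = U + 22.5·(-0.2250, 0.9744) = (45.53, 12.24). Then |VS| = |S − V| = 47.15.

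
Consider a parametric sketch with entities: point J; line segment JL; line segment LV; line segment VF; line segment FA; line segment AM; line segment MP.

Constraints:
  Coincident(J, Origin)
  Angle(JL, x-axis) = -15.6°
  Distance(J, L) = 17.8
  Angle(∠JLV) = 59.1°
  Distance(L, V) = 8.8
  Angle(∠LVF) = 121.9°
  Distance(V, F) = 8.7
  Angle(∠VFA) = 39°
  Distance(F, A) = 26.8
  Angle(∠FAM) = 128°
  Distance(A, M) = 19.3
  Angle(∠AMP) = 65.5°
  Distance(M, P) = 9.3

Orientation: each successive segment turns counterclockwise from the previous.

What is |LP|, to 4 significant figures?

20.75

∠FAM = 128.0° gives AM at -3.600° from the x-axis; with |AM| = 19.3, M = (40.89, -17.14). ∠AMP = 65.5° gives MP at 110.9° from the x-axis; with |MP| = 9.3, P = (37.57, -8.450). Then |LP| = |P − L| = 20.75.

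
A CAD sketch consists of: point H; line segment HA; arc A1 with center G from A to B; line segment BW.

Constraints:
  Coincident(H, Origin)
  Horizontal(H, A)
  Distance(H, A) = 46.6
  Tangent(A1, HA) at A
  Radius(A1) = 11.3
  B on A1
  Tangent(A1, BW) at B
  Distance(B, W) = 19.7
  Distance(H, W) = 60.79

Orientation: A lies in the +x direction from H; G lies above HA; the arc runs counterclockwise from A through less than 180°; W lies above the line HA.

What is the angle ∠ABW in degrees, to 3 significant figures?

125°

Checks: |GB| = 11.30 ✓; ∠(GB, BW) = 90.00° ✓; |BW| = 19.70 ✓; |HW| = 60.79 ✓.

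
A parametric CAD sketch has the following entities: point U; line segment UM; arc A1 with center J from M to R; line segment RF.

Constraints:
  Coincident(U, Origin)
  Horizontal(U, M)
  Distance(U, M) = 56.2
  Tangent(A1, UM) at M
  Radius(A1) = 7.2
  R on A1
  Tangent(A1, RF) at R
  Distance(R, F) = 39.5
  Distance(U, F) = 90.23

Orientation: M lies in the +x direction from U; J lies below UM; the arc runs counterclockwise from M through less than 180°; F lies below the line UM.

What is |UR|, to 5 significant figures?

53.102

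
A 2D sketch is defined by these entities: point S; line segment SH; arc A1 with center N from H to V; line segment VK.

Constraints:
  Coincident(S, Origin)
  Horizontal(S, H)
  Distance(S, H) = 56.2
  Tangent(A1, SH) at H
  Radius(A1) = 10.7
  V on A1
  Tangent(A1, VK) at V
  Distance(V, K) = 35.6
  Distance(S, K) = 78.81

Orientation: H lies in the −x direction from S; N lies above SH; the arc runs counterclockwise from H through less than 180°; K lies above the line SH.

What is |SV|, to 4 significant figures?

49.25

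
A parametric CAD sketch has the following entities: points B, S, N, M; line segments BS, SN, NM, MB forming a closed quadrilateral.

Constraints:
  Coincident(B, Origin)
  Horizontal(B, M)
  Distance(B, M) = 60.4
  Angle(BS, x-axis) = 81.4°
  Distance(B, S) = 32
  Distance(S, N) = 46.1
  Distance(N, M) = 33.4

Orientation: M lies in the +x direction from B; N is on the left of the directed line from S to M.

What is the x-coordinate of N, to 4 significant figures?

50.88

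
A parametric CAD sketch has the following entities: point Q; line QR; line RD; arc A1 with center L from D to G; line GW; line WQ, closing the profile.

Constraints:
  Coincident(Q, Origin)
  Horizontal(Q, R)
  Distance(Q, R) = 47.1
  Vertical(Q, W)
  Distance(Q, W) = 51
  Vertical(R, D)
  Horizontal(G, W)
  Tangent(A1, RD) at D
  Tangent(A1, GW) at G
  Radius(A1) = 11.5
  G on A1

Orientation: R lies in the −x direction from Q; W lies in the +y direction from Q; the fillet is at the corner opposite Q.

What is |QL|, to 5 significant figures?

53.175

Q is at the origin; QR is horizontal with |QR| = 47.1 and R on the −x side, so R = (-47.100, 0.0000). QW is vertical with |QW| = 51.0 and W on the +y side, so W = (0.0000, 51.000). The virtual corner opposite Q is at (-47.100, 51.000). A1 meets RD tangentially, so LD is at right angles to RD and A1 meets GW tangentially, so LG is at right angles to GW, with radius 11.5, so the center L sits 11.5 in from both sides at L = (-35.600, 39.500). Then |QL| = |L − Q| = 53.175.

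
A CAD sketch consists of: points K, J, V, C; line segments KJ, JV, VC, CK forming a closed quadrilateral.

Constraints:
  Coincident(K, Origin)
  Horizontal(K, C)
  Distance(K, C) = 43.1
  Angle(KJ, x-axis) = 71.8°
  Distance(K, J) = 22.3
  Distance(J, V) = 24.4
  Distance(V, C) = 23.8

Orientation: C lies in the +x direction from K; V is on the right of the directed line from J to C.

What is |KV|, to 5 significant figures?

19.301

K is at the origin; KC is horizontal with |KC| = 43.1 and C in +x, so C = (43.1, 0). KJ runs at 71.8° with |KJ| = 22.3, so J = (6.9651, 21.184). V is determined by |JV| = 24.4 and |VC| = 23.8 together: it lies at the intersection of circle(J, 24.4) and circle(C, 23.8). With |JC| = 41.887, the foot of the radical line on JC is 21.289 from J and the perpendicular offset is √(24.4² − 21.289²) = 11.923. Taking the right-of-JC solution: V = (19.300, 0.13205).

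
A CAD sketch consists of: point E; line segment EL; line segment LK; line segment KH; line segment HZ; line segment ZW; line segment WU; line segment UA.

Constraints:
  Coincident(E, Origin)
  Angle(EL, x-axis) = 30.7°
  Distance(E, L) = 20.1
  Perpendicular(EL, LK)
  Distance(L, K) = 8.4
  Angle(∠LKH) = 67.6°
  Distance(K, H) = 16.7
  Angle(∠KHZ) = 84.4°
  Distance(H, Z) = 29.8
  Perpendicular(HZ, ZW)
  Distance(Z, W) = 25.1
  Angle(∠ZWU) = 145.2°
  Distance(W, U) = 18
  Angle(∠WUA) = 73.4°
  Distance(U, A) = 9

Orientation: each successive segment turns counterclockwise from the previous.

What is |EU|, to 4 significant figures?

49.17

E is at the origin; EL runs at 30.7° with length 20.1, so L = (17.28, 10.26). EL ⟂ LK, so LK runs at 120.7°; with |LK| = 8.4, K = (12.99, 17.48). ∠LKH = 67.6° gives KH at -126.9° from the x-axis; with |KH| = 16.7, H = (2.967, 4.130). ∠KHZ = 84.4° gives HZ at -31.30° from the x-axis; with |HZ| = 29.8, Z = (28.43, -11.35). HZ is perpendicular to ZW, so ZW runs at 58.70°; with |ZW| = 25.1, W = (41.47, 10.10). ∠ZWU = 145.2° gives WU at 93.50° from the x-axis; with |WU| = 18.0, U = (40.37, 28.06). Then |EU| = |U − E| = 49.17.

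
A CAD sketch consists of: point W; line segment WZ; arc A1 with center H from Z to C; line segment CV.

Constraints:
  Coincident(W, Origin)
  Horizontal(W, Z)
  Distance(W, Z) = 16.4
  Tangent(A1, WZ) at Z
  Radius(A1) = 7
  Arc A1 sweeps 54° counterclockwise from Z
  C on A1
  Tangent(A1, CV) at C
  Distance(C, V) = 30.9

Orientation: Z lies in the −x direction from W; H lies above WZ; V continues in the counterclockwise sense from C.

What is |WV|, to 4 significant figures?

28.86

On A1, Z sits at bearing -90° from H; a 54° counterclockwise sweep puts C at bearing -36°, so C = H + 7.0·(cos -36°, sin -36°) = (-10.74, 2.886). Tangency of A1 to CV means the radius HC is perpendicular to CV, so CV runs along (−sin -36°, cos -36°); with |CV| = 30.9, V = (7.426, 27.88). Then |WV| = |V − W| = 28.86.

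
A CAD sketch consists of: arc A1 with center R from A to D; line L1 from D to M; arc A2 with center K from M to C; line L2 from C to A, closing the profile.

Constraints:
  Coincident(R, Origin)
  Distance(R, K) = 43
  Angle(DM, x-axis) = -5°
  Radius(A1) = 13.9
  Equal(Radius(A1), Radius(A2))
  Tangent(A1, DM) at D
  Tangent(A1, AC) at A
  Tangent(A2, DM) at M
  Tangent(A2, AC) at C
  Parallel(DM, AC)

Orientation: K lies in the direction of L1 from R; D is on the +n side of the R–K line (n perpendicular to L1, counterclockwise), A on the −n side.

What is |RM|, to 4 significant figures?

45.19

The slot axis is L1's direction at -5.0°, so u = (cos -5.0°, sin -5.0°) = (0.9962, -0.08716) and n = (−sin -5.0°, cos -5.0°) = (0.08716, 0.9962). R is at the origin and K lies 43.0 along u from R, so K = 43.0·u = (42.84, -3.748). Tangency of A1 to both parallel lines with radius 13.9 puts D and A at R ± 13.9·n: D = (1.211, 13.85), A = (-1.211, -13.85). Equal radii place M and C the same way about K: M = K + 13.9·n = (44.05, 10.10), C = K − 13.9·n = (41.62, -17.59). Then |RM| = |M − R| = 45.19.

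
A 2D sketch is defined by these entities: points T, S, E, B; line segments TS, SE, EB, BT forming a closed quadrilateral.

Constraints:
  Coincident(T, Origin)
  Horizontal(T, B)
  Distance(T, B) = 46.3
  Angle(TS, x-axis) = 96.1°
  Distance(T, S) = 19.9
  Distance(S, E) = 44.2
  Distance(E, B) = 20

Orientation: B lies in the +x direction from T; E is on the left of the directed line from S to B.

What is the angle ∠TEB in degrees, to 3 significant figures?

77.2°

Checks: |SE| = 44.20 ✓; |EB| = 20.00 ✓.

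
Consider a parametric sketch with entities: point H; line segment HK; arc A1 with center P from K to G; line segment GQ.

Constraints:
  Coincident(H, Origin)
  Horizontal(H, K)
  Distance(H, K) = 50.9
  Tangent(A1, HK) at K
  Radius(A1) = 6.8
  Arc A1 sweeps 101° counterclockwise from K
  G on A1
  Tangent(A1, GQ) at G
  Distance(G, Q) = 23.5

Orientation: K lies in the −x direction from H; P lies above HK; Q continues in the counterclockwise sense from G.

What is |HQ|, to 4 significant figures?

57.83

On A1, K sits at bearing -90° from P; a 101° counterclockwise sweep puts G at bearing 11°, so G = P + 6.8·(cos 11°, sin 11°) = (-44.22, 8.098). The tangent condition forces PG to be normal to GQ, so GQ runs along (−sin 11°, cos 11°); with |GQ| = 23.5, Q = (-48.71, 31.17). Then |HQ| = |Q − H| = 57.83.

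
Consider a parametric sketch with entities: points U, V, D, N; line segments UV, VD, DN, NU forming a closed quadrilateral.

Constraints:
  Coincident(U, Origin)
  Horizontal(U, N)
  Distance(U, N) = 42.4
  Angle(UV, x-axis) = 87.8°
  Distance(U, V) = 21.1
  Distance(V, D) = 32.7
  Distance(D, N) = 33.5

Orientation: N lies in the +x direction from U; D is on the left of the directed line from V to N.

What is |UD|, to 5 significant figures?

44.882

U is at the origin; UN is horizontal with |UN| = 42.4 and N in +x, so N = (42.4, 0). UV runs at 87.8° with |UV| = 21.1, so V = (0.80998, 21.084). D is determined by |VD| = 32.7 and |DN| = 33.5 together: it lies at the intersection of circle(V, 32.7) and circle(N, 33.5). With |VN| = 46.629, the foot of the radical line on VN is 22.747 from V and the perpendicular offset is √(32.7² − 22.747²) = 23.492. Taking the left-of-VN solution: D = (31.721, 31.752).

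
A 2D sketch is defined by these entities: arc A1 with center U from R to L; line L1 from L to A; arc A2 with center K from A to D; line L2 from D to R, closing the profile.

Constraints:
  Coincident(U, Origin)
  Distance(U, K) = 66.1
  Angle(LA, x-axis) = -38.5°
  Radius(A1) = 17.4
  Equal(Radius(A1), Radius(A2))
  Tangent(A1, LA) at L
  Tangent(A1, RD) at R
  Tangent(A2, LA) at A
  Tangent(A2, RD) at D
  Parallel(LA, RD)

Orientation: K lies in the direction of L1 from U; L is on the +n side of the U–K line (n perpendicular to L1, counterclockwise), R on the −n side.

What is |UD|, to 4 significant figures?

68.35

The slot axis is L1's direction at -38.5°, so u = (cos -38.5°, sin -38.5°) = (0.7826, -0.6225) and n = (−sin -38.5°, cos -38.5°) = (0.6225, 0.7826). U is at the origin and K lies 66.1 along u from U, so K = 66.1·u = (51.73, -41.15). Tangency of A1 to both parallel lines with radius 17.4 puts L and R at U ± 17.4·n: L = (10.83, 13.62), R = (-10.83, -13.62). Equal radii place A and D the same way about K: A = K + 17.4·n = (62.56, -27.53), D = K − 17.4·n = (40.90, -54.77). Then |UD| = |D − U| = 68.35.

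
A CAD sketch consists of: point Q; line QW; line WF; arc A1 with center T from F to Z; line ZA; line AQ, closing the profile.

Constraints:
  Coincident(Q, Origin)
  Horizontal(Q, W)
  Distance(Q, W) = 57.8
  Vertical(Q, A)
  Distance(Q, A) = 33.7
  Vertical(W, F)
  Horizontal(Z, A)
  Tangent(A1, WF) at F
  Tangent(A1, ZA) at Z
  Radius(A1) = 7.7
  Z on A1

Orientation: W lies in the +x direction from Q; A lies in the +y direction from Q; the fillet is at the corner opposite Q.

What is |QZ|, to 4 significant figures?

60.38

Q is at the origin; QW is horizontal with |QW| = 57.8 and W on the +x side, so W = (57.80, 0.000). QA is vertical with |QA| = 33.7 and A on the +y side, so A = (0.000, 33.70). The virtual corner opposite Q is at (57.80, 33.70). Tangency of A1 to WF means the radius TF is perpendicular to WF and since A1 is tangent to ZA there, TZ ⟂ ZA, with radius 7.7, so the center T sits 7.7 in from both sides at T = (50.10, 26.00). That places the tangent points at F = (57.80, 26.00) on WF and Z = (50.10, 33.70) on ZA. Then |QZ| = |Z − Q| = 60.38.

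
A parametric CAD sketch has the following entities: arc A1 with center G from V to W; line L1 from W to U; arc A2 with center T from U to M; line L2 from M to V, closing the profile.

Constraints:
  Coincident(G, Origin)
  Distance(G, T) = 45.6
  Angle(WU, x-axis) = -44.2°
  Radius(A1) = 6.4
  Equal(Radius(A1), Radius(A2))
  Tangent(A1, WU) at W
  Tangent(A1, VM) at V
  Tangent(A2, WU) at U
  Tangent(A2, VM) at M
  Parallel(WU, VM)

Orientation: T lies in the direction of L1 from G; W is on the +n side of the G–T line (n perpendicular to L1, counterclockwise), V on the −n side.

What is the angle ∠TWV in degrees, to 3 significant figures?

82.0°

G is at the origin and T lies 45.6 along u from G, so T = 45.6·u = (32.7, -31.8). Tangency of A1 to both parallel lines with radius 6.4 puts W and V at G ± 6.4·n: W = (4.46, 4.59), V = (-4.46, -4.59). Then cos ∠TWV = WT·WV / (|WT||WV|), giving 82.0°.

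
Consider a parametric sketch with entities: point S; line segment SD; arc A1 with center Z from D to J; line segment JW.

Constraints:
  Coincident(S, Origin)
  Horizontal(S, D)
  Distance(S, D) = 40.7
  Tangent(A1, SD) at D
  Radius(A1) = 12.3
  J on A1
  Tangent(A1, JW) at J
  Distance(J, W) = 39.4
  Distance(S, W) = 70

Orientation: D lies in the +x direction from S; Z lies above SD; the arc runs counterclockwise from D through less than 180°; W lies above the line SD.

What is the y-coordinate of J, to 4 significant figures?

14.61

Checks: |ZJ| = 12.30 ✓; ∠(ZJ, JW) = 90.00° ✓; |JW| = 39.40 ✓; |SW| = 70.00 ✓.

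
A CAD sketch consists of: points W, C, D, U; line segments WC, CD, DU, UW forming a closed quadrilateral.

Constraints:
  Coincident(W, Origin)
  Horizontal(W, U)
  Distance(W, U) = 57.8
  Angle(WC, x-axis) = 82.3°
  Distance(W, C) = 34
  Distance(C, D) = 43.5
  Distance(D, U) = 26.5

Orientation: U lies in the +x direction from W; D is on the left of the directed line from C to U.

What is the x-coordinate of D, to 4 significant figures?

47.01

W is at the origin; W and U share the same y with |WU| = 57.8 and U in +x, so U = (57.8, 0). WC runs at 82.3° with |WC| = 34.0, so C = (4.556, 33.69). D is determined by |CD| = 43.5 and |DU| = 26.5 together: it lies at the intersection of circle(C, 43.5) and circle(U, 26.5). With |CU| = 63.01, the foot of the radical line on CU is 40.95 from C and the perpendicular offset is √(43.5² − 40.95²) = 14.68. Taking the left-of-CU solution: D = (47.01, 24.20).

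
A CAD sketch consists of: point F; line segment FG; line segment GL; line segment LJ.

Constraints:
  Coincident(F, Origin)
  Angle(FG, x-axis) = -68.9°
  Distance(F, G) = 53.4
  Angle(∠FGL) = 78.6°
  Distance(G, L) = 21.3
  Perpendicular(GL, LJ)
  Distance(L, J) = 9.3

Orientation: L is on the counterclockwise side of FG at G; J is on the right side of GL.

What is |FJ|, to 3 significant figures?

62.6

∠FGL = 78.6°, so GL runs at -68.9° + (180° − 78.6°) = 32.5° from the x-axis; with |GL| = 21.3, L = G + 21.3·(cos 32.5°, sin 32.5°) = (37.2, -38.4). GL is perpendicular to LJ; with |LJ| = 9.3 on the right of GL, J = L + 9.3·(0.537, -0.843) = (42.2, -46.2). Then |FJ| = |J − F| = 62.6.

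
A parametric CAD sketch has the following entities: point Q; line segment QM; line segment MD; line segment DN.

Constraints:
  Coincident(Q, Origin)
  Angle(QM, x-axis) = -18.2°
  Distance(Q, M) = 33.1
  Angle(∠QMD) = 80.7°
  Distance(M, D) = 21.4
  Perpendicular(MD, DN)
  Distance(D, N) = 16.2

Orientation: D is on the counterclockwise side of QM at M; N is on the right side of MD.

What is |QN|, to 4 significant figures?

51.43

∠QMD = 80.7°, so MD runs at -18.2° + (180° − 80.7°) = 81.10° from the x-axis; with |MD| = 21.4, D = M + 21.4·(cos 81.10°, sin 81.10°) = (34.75, 10.80). MD ⟂ DN; with |DN| = 16.2 on the right of MD, N = D + 16.2·(0.9880, -0.1547) = (50.76, 8.298). Then |QN| = |N − Q| = 51.43.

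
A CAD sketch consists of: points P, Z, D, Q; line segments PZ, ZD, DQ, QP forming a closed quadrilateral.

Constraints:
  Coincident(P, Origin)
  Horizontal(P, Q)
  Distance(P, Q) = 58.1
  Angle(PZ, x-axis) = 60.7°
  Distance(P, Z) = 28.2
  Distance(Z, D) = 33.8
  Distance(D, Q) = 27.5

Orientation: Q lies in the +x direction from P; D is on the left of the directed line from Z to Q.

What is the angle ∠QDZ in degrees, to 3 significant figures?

111°

P is at the origin; P and Q share the same y with |PQ| = 58.1 and Q in +x, so Q = (58.1, 0). PZ runs at 60.7° with |PZ| = 28.2, so Z = (13.8, 24.6). D is determined by |ZD| = 33.8 and |DQ| = 27.5 together: it lies at the intersection of circle(Z, 33.8) and circle(Q, 27.5). With |ZQ| = 50.7, the foot of the radical line on ZQ is 29.1 from Z and the perpendicular offset is √(33.8² − 29.1²) = 17.1. Taking the left-of-ZQ solution: D = (47.6, 25.4).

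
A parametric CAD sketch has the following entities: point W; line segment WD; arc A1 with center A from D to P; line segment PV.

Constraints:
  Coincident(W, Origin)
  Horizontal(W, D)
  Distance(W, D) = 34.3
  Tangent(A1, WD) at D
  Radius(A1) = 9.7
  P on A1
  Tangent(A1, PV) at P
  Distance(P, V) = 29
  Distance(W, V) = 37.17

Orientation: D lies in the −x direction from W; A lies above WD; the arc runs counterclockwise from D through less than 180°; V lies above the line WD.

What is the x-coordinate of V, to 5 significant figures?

-15.473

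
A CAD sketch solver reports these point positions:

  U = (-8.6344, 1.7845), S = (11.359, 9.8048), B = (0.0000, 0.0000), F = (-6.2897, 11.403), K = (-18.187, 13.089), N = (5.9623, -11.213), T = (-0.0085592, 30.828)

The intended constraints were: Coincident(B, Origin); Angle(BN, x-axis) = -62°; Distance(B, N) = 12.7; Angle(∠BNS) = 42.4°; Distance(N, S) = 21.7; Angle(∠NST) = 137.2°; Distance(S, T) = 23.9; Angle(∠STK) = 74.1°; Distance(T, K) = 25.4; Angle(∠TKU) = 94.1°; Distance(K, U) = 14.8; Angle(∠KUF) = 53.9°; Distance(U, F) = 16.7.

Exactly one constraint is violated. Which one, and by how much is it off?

Distance(U, F) = 16.7 — off by 6.80.

B = (0.00, 0.00) ✓; BN at -62.00° ✓; |BN| = 12.70 ✓; ∠BNS = 42.40° ✓; |NS| = 21.70 ✓; ∠NST = 137.2° ✓; |ST| = 23.90 ✓; ∠STK = 74.10° ✓; |TK| = 25.40 ✓; ∠TKU = 94.10° ✓; |KU| = 14.80 ✓; ∠KUF = 53.90° ✓; |UF| = 9.900 ✗.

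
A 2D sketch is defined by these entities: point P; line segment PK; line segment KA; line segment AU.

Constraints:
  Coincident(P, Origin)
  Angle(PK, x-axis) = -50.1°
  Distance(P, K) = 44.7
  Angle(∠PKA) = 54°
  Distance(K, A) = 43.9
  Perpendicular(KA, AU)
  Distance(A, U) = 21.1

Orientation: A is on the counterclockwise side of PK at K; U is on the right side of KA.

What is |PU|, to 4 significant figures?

59.91

P is at the origin; PK runs at -50.1° with length 44.7, so K = 44.7·(cos -50.1°, sin -50.1°) = (28.67, -34.29). ∠PKA = 54.0°, so KA runs at -50.1° + (180° − 54.0°) = 75.90° from the x-axis; with |KA| = 43.9, A = K + 43.9·(cos 75.90°, sin 75.90°) = (39.37, 8.285). KA ⟂ AU; with |AU| = 21.1 on the right of KA, U = A + 21.1·(0.9699, -0.2436) = (59.83, 3.145). Then |PU| = |U − P| = 59.91.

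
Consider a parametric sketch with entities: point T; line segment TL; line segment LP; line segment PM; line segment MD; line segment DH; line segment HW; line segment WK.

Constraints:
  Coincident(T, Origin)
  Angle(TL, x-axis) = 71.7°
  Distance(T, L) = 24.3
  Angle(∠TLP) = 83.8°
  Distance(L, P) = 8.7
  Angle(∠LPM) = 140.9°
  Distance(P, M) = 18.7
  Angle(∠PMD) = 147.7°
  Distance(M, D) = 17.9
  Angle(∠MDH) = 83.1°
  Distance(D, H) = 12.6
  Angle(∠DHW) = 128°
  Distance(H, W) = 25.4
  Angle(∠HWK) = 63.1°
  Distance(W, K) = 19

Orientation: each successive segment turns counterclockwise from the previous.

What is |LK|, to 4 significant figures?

16.54

T is at the origin; TL runs at 71.7° with length 24.3, so L = (7.630, 23.07). ∠TLP = 83.8° gives LP at 167.9° from the x-axis; with |LP| = 8.7, P = (-0.8767, 24.89). ∠LPM = 140.9° gives PM at -153.0° from the x-axis; with |PM| = 18.7, M = (-17.54, 16.41). ∠PMD = 147.7° gives MD at -120.7° from the x-axis; with |MD| = 17.9, D = (-26.68, 1.014). ∠MDH = 83.1° gives DH at -23.80° from the x-axis; with |DH| = 12.6, H = (-15.15, -4.071). ∠DHW = 128.0° gives HW at 28.20° from the x-axis; with |HW| = 25.4, W = (7.236, 7.932). ∠HWK = 63.1° gives WK at 145.1° from the x-axis; with |WK| = 19.0, K = (-8.347, 18.80). Then |LK| = |K − L| = 16.54.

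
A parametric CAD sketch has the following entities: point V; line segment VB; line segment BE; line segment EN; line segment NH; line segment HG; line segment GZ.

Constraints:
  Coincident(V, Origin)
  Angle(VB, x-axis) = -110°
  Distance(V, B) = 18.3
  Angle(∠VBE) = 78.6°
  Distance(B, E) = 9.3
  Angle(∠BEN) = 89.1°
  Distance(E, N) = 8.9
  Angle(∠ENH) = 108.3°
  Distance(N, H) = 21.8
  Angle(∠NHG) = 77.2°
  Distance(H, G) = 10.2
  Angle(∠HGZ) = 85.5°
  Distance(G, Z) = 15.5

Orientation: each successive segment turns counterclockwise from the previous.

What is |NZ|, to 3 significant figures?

7.14

∠NHG = 77.2° gives HG at -103° from the x-axis; with |HG| = 10.2, G = (-17.8, -10.1). ∠HGZ = 85.5° gives GZ at -8.70° from the x-axis; with |GZ| = 15.5, Z = (-2.47, -12.5). Then |NZ| = |Z − N| = 7.14.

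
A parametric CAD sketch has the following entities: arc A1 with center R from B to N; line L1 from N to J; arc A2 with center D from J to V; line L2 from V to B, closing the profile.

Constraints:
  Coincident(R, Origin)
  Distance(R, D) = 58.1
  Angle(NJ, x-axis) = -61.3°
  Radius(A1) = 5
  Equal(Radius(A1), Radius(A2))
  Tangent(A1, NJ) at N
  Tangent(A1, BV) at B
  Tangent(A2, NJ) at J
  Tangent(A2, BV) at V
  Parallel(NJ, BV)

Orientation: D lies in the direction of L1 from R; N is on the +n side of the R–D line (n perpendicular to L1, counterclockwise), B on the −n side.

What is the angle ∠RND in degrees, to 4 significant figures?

85.08°

The slot axis is L1's direction at -61.3°, so u = (cos -61.3°, sin -61.3°) = (0.4802, -0.8771) and n = (−sin -61.3°, cos -61.3°) = (0.8771, 0.4802). R is at the origin and D lies 58.1 along u from R, so D = 58.1·u = (27.90, -50.96). Tangency of A1 to both parallel lines with radius 5.0 puts N and B at R ± 5.0·n: N = (4.386, 2.401), B = (-4.386, -2.401). Then cos ∠RND = NR·ND / (|NR||ND|), giving 85.08°.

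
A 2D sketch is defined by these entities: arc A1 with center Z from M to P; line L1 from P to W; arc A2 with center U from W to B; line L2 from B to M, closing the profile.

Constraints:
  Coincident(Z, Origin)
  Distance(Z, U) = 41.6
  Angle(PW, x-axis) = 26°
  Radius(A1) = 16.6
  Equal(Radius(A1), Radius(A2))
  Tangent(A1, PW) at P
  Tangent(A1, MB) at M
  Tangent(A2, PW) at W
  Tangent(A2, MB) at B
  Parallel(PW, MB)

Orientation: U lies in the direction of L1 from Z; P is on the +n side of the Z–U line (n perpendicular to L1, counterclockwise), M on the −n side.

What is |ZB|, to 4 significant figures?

44.79

The slot axis is L1's direction at 26.0°, so u = (cos 26.0°, sin 26.0°) = (0.8988, 0.4384) and n = (−sin 26.0°, cos 26.0°) = (-0.4384, 0.8988). Z is at the origin and U lies 41.6 along u from Z, so U = 41.6·u = (37.39, 18.24). Tangency of A1 to both parallel lines with radius 16.6 puts P and M at Z ± 16.6·n: P = (-7.277, 14.92), M = (7.277, -14.92). Equal radii place W and B the same way about U: W = U + 16.6·n = (30.11, 33.16), B = U − 16.6·n = (44.67, 3.316). Then |ZB| = |B − Z| = 44.79.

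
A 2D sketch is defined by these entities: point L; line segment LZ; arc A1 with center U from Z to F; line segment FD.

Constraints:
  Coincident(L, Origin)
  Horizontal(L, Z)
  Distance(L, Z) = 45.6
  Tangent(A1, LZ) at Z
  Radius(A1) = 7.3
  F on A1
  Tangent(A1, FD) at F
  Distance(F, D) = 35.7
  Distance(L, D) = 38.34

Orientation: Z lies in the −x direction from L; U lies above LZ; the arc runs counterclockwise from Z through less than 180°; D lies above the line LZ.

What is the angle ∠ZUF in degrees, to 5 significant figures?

56.203°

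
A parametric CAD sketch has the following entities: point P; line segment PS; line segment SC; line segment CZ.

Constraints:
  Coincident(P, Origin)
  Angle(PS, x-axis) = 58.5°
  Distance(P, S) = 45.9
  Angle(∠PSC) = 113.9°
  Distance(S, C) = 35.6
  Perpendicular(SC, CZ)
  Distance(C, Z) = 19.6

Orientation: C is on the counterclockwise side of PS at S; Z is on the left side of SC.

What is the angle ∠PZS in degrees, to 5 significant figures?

51.259°

P is at the origin; PS runs at 58.5° with length 45.9, so S = 45.9·(cos 58.5°, sin 58.5°) = (23.983, 39.136). ∠PSC = 113.9°, so SC runs at 58.5° + (180° − 113.9°) = 124.60° from the x-axis; with |SC| = 35.6, C = S + 35.6·(cos 124.60°, sin 124.60°) = (3.7674, 68.440). SC ⟂ CZ; with |CZ| = 19.6 on the left of SC, Z = C + 19.6·(-0.82314, -0.56784) = (-12.366, 57.310). Then cos ∠PZS = ZP·ZS / (|ZP||ZS|), giving 51.259°.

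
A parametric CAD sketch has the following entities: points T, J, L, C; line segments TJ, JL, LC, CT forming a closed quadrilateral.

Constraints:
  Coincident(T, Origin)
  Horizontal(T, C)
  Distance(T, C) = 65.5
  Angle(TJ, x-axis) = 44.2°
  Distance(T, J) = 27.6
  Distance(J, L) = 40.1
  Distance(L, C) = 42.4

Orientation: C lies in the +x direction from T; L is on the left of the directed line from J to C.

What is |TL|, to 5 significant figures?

67.352

T is at the origin; T and C share the same y with |TC| = 65.5 and C in +x, so C = (65.5, 0). TJ runs at 44.2° with |TJ| = 27.6, so J = (19.787, 19.242). L is determined by |JL| = 40.1 and |LC| = 42.4 together: it lies at the intersection of circle(J, 40.1) and circle(C, 42.4). With |JC| = 49.598, the foot of the radical line on JC is 22.886 from J and the perpendicular offset is √(40.1² − 22.886²) = 32.928. Taking the left-of-JC solution: L = (53.655, 40.712).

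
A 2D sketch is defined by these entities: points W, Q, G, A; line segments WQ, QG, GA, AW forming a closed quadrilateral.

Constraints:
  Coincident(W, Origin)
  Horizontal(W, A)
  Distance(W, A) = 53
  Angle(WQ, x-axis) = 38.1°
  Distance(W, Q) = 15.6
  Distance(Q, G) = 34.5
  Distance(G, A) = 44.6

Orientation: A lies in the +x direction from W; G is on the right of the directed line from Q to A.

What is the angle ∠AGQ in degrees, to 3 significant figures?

62.3°

Checks: |QG| = 34.50 ✓; |GA| = 44.60 ✓.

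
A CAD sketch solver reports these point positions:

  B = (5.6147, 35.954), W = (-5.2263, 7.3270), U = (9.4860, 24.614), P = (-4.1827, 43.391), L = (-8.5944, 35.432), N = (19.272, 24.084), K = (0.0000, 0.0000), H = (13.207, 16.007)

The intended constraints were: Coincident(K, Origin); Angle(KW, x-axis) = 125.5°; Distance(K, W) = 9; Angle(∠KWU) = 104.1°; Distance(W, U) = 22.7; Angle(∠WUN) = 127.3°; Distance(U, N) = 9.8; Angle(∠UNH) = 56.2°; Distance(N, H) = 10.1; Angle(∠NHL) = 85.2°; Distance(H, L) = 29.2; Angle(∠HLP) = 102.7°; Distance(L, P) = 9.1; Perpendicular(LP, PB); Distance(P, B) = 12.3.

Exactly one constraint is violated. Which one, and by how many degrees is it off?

Perpendicular(LP, PB) — off by 8.20°.

K = (0.00, 0.00) ✓; KW at 125.5° ✓; |KW| = 9.000 ✓; ∠KWU = 104.1° ✓; |WU| = 22.70 ✓; ∠WUN = 127.3° ✓; |UN| = 9.800 ✓; ∠UNH = 56.20° ✓; |NH| = 10.10 ✓; ∠NHL = 85.20° ✓; |HL| = 29.20 ✓; ∠HLP = 102.7° ✓; |LP| = 9.100 ✓; ∠(LP, PB) = 98.20° ✗; |PB| = 12.30 ✓.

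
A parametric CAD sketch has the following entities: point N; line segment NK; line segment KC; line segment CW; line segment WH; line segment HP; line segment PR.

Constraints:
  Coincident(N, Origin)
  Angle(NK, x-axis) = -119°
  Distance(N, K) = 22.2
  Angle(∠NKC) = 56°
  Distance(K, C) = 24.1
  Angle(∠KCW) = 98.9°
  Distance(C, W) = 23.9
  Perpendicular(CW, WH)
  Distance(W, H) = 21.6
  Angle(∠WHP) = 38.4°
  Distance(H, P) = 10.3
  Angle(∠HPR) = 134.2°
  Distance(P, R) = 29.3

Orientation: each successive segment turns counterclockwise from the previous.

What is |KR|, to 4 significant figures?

46.61

N is at the origin; NK runs at -119.0° with length 22.2, so K = (-10.76, -19.42). ∠NKC = 56.0° gives KC at 5.000° from the x-axis; with |KC| = 24.1, C = (13.25, -17.32). ∠KCW = 98.9° gives CW at 86.10° from the x-axis; with |CW| = 23.9, W = (14.87, 6.529). CW ⟂ WH, so WH runs at 176.1°; with |WH| = 21.6, H = (-6.679, 7.998). ∠WHP = 38.4° gives HP at -42.30° from the x-axis; with |HP| = 10.3, P = (0.9393, 1.066). ∠HPR = 134.2° gives PR at 3.500° from the x-axis; with |PR| = 29.3, R = (30.18, 2.854). Then |KR| = |R − K| = 46.61.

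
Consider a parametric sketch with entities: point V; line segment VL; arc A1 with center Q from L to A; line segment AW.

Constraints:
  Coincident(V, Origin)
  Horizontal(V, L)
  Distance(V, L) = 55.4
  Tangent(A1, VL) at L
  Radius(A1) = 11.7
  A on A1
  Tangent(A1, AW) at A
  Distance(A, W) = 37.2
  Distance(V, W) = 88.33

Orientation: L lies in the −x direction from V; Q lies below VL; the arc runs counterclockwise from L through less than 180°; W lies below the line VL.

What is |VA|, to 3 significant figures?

67.3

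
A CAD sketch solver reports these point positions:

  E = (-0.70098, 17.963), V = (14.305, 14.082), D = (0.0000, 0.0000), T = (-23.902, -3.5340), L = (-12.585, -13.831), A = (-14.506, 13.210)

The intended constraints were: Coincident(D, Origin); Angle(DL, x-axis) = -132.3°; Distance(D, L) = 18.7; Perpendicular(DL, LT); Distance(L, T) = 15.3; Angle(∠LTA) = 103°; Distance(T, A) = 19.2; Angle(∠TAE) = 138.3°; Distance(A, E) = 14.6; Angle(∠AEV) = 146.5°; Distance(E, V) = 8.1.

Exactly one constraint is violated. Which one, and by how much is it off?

Distance(E, V) = 8.1 — off by 7.40.

D = (0.00, 0.00) ✓; DL at -132.3° ✓; |DL| = 18.70 ✓; ∠(DL, LT) = 90.00° ✓; |LT| = 15.30 ✓; ∠LTA = 103.0° ✓; |TA| = 19.20 ✓; ∠TAE = 138.3° ✓; |AE| = 14.60 ✓; ∠AEV = 146.5° ✓; |EV| = 15.50 ✗.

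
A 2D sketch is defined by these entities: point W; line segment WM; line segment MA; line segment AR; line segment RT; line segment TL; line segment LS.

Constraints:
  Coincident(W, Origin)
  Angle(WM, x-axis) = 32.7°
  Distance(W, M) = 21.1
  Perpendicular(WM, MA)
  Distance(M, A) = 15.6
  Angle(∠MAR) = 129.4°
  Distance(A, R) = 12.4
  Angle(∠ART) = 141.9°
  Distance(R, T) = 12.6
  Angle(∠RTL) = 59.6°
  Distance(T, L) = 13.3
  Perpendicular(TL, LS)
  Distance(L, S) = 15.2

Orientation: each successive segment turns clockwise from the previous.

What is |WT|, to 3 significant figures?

23.8

W is at the origin; WM runs at 32.7° with length 21.1, so M = (17.8, 11.4). WM ⟂ MA, so MA runs at -57.3°; with |MA| = 15.6, A = (26.2, -1.73). ∠MAR = 129.4° gives AR at -108° from the x-axis; with |AR| = 12.4, R = (22.4, -13.5). ∠ART = 141.9° gives RT at -146° from the x-axis; with |RT| = 12.6, T = (11.9, -20.6). Then |WT| = |T − W| = 23.8.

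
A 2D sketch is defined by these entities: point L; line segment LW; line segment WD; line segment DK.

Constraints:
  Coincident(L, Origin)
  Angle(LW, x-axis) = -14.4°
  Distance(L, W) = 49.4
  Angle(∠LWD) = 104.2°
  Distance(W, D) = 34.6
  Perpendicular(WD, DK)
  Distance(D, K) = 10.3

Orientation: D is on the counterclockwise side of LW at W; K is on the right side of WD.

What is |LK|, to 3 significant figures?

74.6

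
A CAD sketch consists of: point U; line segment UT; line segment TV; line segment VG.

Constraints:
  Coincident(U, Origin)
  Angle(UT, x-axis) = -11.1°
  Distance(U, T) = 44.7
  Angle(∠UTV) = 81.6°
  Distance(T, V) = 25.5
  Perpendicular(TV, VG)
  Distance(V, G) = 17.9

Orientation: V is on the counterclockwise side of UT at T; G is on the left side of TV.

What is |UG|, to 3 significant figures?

32.4

U is at the origin; UT runs at -11.1° with length 44.7, so T = 44.7·(cos -11.1°, sin -11.1°) = (43.9, -8.61). ∠UTV = 81.6°, so TV runs at -11.1° + (180° − 81.6°) = 87.3° from the x-axis; with |TV| = 25.5, V = T + 25.5·(cos 87.3°, sin 87.3°) = (45.1, 16.9). TV is perpendicular to VG; with |VG| = 17.9 on the left of TV, G = V + 17.9·(-0.999, 0.0471) = (27.2, 17.7). Then |UG| = |G − U| = 32.4.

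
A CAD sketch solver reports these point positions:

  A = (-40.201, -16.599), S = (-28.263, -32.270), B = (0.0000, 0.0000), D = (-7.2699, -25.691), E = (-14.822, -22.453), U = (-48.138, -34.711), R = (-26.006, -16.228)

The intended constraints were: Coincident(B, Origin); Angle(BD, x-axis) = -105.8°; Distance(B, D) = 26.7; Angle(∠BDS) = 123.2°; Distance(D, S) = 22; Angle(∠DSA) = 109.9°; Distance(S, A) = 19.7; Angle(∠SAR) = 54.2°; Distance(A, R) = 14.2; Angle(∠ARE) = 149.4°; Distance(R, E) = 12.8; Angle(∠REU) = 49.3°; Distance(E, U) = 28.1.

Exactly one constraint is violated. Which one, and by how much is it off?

Distance(E, U) = 28.1 — off by 7.40.

B = (0.00, 0.00) ✓; BD at -105.8° ✓; |BD| = 26.70 ✓; ∠BDS = 123.2° ✓; |DS| = 22.00 ✓; ∠DSA = 109.9° ✓; |SA| = 19.70 ✓; ∠SAR = 54.20° ✓; |AR| = 14.20 ✓; ∠ARE = 149.4° ✓; |RE| = 12.80 ✓; ∠REU = 49.30° ✓; |EU| = 35.50 ✗.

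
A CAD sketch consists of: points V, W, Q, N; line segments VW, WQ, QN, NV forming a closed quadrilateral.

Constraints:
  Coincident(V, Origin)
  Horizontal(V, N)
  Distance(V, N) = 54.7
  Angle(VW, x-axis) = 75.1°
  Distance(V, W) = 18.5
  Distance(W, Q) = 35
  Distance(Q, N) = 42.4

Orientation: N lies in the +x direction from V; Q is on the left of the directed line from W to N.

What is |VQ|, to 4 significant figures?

50.31

Checks: |WQ| = 35.00 ✓; |QN| = 42.40 ✓.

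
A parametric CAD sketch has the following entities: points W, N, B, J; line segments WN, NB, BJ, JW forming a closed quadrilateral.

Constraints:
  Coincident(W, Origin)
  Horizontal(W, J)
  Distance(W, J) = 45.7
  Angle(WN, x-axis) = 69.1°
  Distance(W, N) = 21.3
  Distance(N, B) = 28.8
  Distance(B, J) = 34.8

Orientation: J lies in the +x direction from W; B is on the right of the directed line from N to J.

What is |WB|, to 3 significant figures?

14.7

Checks: |NB| = 28.80 ✓; |BJ| = 34.80 ✓.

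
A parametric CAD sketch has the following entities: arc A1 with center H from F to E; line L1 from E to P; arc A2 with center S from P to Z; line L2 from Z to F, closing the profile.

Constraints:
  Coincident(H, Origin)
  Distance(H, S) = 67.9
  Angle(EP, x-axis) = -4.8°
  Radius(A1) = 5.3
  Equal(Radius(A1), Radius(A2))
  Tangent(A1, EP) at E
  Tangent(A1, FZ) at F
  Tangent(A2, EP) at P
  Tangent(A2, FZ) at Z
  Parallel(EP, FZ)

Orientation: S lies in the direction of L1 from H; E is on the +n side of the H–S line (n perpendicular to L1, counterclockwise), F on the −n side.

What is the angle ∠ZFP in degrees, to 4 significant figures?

8.873°

Tangency of A1 to both parallel lines with radius 5.3 puts E and F at H ± 5.3·n: E = (0.4435, 5.281), F = (-0.4435, -5.281). Equal radii place P and Z the same way about S: P = S + 5.3·n = (68.11, -0.4003), Z = S − 5.3·n = (67.22, -10.96). Then cos ∠ZFP = FZ·FP / (|FZ||FP|), giving 8.873°.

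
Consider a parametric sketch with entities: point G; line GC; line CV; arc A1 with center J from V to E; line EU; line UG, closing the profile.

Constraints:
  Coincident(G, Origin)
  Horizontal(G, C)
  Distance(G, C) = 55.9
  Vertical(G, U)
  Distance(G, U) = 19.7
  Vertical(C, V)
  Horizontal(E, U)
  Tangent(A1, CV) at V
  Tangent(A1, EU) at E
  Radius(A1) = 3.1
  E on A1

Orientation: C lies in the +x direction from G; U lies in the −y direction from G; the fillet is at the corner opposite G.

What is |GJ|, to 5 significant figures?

55.348

G and U share the same x with |GU| = 19.7 and U on the −y side, so U = (0.0000, -19.700). The virtual corner opposite G is at (55.900, -19.700). Tangency of A1 to CV means the radius JV is perpendicular to CV and A1 meets EU tangentially, so JE is at right angles to EU, with radius 3.1, so the center J sits 3.1 in from both sides at J = (52.800, -16.600). Then |GJ| = |J − G| = 55.348.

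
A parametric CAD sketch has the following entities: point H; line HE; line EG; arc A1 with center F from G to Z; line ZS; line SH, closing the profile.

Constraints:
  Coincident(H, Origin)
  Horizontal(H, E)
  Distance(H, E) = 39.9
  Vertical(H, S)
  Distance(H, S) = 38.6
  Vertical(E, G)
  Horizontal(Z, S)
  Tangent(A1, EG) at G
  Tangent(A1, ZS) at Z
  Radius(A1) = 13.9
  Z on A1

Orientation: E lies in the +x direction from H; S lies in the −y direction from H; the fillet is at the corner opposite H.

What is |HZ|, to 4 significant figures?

46.54

The virtual corner opposite H is at (39.90, -38.60). The tangent condition forces FG to be normal to EG and A1 meets ZS tangentially, so FZ is at right angles to ZS, with radius 13.9, so the center F sits 13.9 in from both sides at F = (26.00, -24.70). That places the tangent points at G = (39.90, -24.70) on EG and Z = (26.00, -38.60) on ZS. Then |HZ| = |Z − H| = 46.54.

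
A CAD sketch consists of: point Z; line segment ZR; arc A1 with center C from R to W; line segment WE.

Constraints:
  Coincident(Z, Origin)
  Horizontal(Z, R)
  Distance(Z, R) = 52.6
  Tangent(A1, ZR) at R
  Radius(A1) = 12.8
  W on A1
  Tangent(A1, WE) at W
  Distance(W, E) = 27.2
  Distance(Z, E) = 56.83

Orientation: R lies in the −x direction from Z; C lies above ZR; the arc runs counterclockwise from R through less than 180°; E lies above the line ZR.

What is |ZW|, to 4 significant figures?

41.87

Checks: |CW| = 12.80 ✓; ∠(CW, WE) = 90.00° ✓; |WE| = 27.20 ✓; |ZE| = 56.83 ✓.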